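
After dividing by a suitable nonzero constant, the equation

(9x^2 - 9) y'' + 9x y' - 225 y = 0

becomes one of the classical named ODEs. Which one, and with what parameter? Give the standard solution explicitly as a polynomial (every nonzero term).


All three coefficients share the factor -9; dividing through by -9 gives  (1 - x^2) y'' - x y' + 25 y = 0.
This matches the Chebyshev equation (1 - x^2) y'' - x y' + n^2 y = 0 (note the -x y' term, not -2x y') with n^2 = 25, so n = 5; the polynomial solution is T_5(x).
With y = sum_k a_k x^k, matching x^k gives (k+2)(k+1) a_{k+2} = (k^2 - n^2) a_k = (k - 5)(k + 5) a_k. The right side vanishes at k = 5, so the series with the parity of 5 terminates at degree 5.
Standard normalization: leading coefficient of T_n is 2^(n-1), so a_5 = 2^4 = 16. Work downward with a_k = (k+1)(k+2) a_{k+2} / ((k - 5)(k + 5)):
  a_3 = (4)(5)(16) / ((3 - 5)(3 + 5)) = 320/(-16) = -20
  a_1 = (2)(3)(-20) / ((1 - 5)(1 + 5)) = -120/(-24) = 5
Hence T_5(x) = 16 x^5 - 20 x^3 + 5 x.

T_5(x); series = 16 x^5 - 20 x^3 + 5 x


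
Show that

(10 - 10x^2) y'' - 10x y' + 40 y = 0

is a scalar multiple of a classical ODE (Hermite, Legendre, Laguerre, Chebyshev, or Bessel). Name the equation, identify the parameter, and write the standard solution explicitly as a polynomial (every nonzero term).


All three coefficients share the factor 10; dividing through by 10 gives  (1 - x^2) y'' - x y' + 4 y = 0.
This matches the Chebyshev equation (1 - x^2) y'' - x y' + n^2 y = 0 (note the -x y' term, not -2x y') with n^2 = 4, so n = 2; the polynomial solution is T_2(x).
With y = sum_k a_k x^k, matching x^k gives (k+2)(k+1) a_{k+2} = (k^2 - n^2) a_k = (k - 2)(k + 2) a_k. The right side vanishes at k = 2, so the series with the parity of 2 terminates at degree 2.
Standard normalization: leading coefficient of T_n is 2^(n-1), so a_2 = 2^1 = 2. Work downward with a_k = (k+1)(k+2) a_{k+2} / ((k - 2)(k + 2)):
  a_0 = (1)(2)(2) / ((0 - 2)(0 + 2)) = 4/(-4) = -1
Hence T_2(x) = 2 x^2 - 1.

T_2(x); series = 2 x^2 - 1


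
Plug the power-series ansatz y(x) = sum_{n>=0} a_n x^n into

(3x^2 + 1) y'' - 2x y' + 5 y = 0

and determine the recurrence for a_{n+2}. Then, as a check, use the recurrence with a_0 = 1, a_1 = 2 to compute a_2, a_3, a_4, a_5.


Substitute y = sum_n a_n x^n.
(1 + 3 x^2) y'' contributes (n+2)(n+1) a_{n+2} + 3 n(n-1) a_n at x^n.
-2 x y'(x) contributes -2 n a_n at x^n.
5 y(x) contributes 5 a_n at x^n.
Matching x^n: (n+2)(n+1) a_{n+2} + (3 n(n-1) - 2 n + 5) a_n = 0.
Thus a_{n+2} = (-3 n(n-1) + 2 n - 5) / ((n+1)(n+2)) * a_n.

Check with a_0 = 1, a_1 = 2 (apply the recurrence for n = 0, 1, 2, 3): a_0 = 1, a_1 = 2, a_2 = -5/2, a_3 = -1, a_4 = 35/24, a_5 = 17/20.

a_(n+2) = (-3 n(n-1) + 2 n - 5) / ((n+1)(n+2)) * a_n; check: a_0 = 1, a_1 = 2, a_2 = -5/2, a_3 = -1, a_4 = 35/24, a_5 = 17/20


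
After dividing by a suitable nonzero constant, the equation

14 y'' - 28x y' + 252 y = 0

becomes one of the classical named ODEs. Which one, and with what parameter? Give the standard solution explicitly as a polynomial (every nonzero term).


All three coefficients share the factor 14; dividing through by 14 gives  y'' - 2x y' + 18 y = 0.
This matches the Hermite equation y'' - 2x y' + 2n y = 0 with 2n = 18, so n = 9; the polynomial solution is H_9(x).
With y = sum_k a_k x^k, matching x^k gives (k+2)(k+1) a_{k+2} = 2(k - n) a_k = 2(k - 9) a_k. The right side vanishes at k = 9, so the series with the parity of 9 terminates at degree 9.
Standard normalization: leading coefficient of H_n is 2^n, so a_9 = 2^9 = 512. Work downward with a_k = (k+1)(k+2) a_{k+2} / (2(k - n)):
  a_7 = (8)(9)(512) / (2(7 - 9)) = 36864/(-4) = -9216
  a_5 = (6)(7)(-9216) / (2(5 - 9)) = -387072/(-8) = 48384
  a_3 = (4)(5)(48384) / (2(3 - 9)) = 967680/(-12) = -80640
  a_1 = (2)(3)(-80640) / (2(1 - 9)) = -483840/(-16) = 30240
Hence H_9(x) = 512 x^9 - 9216 x^7 + 48384 x^5 - 80640 x^3 + 30240 x.

H_9(x); series = 512 x^9 - 9216 x^7 + 48384 x^5 - 80640 x^3 + 30240 x


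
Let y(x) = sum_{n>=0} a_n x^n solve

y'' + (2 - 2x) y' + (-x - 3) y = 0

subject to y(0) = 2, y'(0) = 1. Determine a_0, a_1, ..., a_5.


Ansatz: y(x) = sum_{n>=0} a_n x^n, so y'(x) = sum_{n>=1} n a_n x^(n-1) and y''(x) = sum_{n>=2} n(n-1) a_n x^(n-2).
Substitute into P(x) y'' + Q(x) y' + R(x) y = 0 with P(x) = 1, Q(x) = 2 - 2x, R(x) = -x - 3, and match powers of x.
Initial conditions: a_0 = 2, a_1 = 1.
Setting the coefficient of each power of x to zero and solving order by order (substituting the coefficients already found):
  x^0: 2 a_2 + 2 a_1 - 3 a_0 = 0  ->  2 a_2 = -2 a_1 + 3 a_0 = 4  ->  a_2 = 2
  x^1: 6 a_3 + 4 a_2 - 5 a_1 - a_0 = 0  ->  6 a_3 = -4 a_2 + 5 a_1 + a_0 = -1  ->  a_3 = -1/6
  x^2: 12 a_4 + 6 a_3 - 7 a_2 - a_1 = 0  ->  12 a_4 = -6 a_3 + 7 a_2 + a_1 = 16  ->  a_4 = 4/3
  x^3: 20 a_5 + 8 a_4 - 9 a_3 - a_2 = 0  ->  20 a_5 = -8 a_4 + 9 a_3 + a_2 = -61/6  ->  a_5 = -61/120
Truncated series: y(x) = 2 + x + 2 x^2 - (1/6) x^3 + (4/3) x^4 - (61/120) x^5 + O(x^6).

a_0 = 2; a_1 = 1; a_2 = 2; a_3 = -1/6; a_4 = 4/3; a_5 = -61/120


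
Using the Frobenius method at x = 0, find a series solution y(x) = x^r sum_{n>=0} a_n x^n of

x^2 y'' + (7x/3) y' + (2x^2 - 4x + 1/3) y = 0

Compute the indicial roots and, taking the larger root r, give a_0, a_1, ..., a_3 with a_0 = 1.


Write in Frobenius form y'' + (p(x)/x) y' + (q(x)/x^2) y = 0:
  p(x) = 7/3,  q(x) = 2x^2 - 4x + 1/3.
Indicial equation: r(r-1) + (7/3) r + (1/3) = 0 -> roots r_1 = -1/3, r_2 = -1.
Take r = r_1 = -1/3. Let y(x) = x^r sum_{n>=0} a_n x^n with a_0 = 1.
Substitute y = x^r sum a_n x^n and match x^{r+n}. The recurrence is
  D(n) a_n - 4 a_{n-1} + 2 a_{n-2} = 0,  where D(n) = (r+n)(r+n-1) + (7/3)(r+n) + (1/3).
  a_n = [4 a_{n-1} - 2 a_{n-2}] / D(n).
Since the indicial polynomial factors as (r - r_1)(r - r_2), D(n) = (r_1 + n - r_1)(r_1 + n - r_2) = n(n + 2/3).
Evaluating step by step (a_0 = 1):
  n = 1: D(1) = 1(1 + 2/3) = 5/3; numerator = 4(1) = 4; a_1 = (4)/(5/3) = 12/5
  n = 2: D(2) = 2(2 + 2/3) = 16/3; numerator = 4(12/5) - 2(1) = 38/5; a_2 = (38/5)/(16/3) = 57/40
  n = 3: D(3) = 3(3 + 2/3) = 11; numerator = 4(57/40) - 2(12/5) = 9/10; a_3 = (9/10)/(11) = 9/110

r = -1/3; a_0 = 1; a_1 = 12/5; a_2 = 57/40; a_3 = 9/110


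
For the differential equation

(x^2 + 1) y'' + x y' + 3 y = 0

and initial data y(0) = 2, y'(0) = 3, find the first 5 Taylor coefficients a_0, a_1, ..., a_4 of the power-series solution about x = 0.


Ansatz: y(x) = sum_{n>=0} a_n x^n, so y'(x) = sum_{n>=1} n a_n x^(n-1) and y''(x) = sum_{n>=2} n(n-1) a_n x^(n-2).
Substitute into P(x) y'' + Q(x) y' + R(x) y = 0 with P(x) = x^2 + 1, Q(x) = x, R(x) = 3, and match powers of x.
Initial conditions: a_0 = 2, a_1 = 3.
Setting the coefficient of each power of x to zero and solving order by order (substituting the coefficients already found):
  x^0: 2 a_2 + 3 a_0 = 0  ->  2 a_2 = -3 a_0 = -6  ->  a_2 = -3
  x^1: 6 a_3 + 4 a_1 = 0  ->  6 a_3 = -4 a_1 = -12  ->  a_3 = -2
  x^2: 12 a_4 + 7 a_2 = 0  ->  12 a_4 = -7 a_2 = 21  ->  a_4 = 7/4
Truncated series: y(x) = 2 + 3 x - 3 x^2 - 2 x^3 + (7/4) x^4 + O(x^5).

a_0 = 2; a_1 = 3; a_2 = -3; a_3 = -2; a_4 = 7/4


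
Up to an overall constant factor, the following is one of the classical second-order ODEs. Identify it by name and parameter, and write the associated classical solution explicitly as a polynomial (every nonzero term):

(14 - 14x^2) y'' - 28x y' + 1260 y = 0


All three coefficients share the factor 14; dividing through by 14 gives  (1 - x^2) y'' - 2x y' + 90 y = 0.
This matches the Legendre equation (1 - x^2) y'' - 2x y' + n(n+1) y = 0 (note the -2x y' term) with n(n+1) = 90, so n = 9; the polynomial solution is P_9(x).
With y = sum_k a_k x^k, matching x^k gives (k+2)(k+1) a_{k+2} = [k(k+1) - n(n+1)] a_k = (k - 9)(k + 10) a_k. The right side vanishes at k = 9, so the series with the parity of 9 terminates at degree 9.
Standard normalization (P_n(1) = 1): leading coefficient (2n)!/(2^n (n!)^2) = 6402373705728000/(512*131681894400) = 12155/128, so a_9 = 12155/128. Work downward with a_k = (k+1)(k+2) a_{k+2} / ((k - 9)(k + 10)):
  a_7 = (8)(9)(12155/128) / ((7 - 9)(7 + 10)) = (109395/16)/(-34) = -6435/32
  a_5 = (6)(7)(-6435/32) / ((5 - 9)(5 + 10)) = (-135135/16)/(-60) = 9009/64
  a_3 = (4)(5)(9009/64) / ((3 - 9)(3 + 10)) = (45045/16)/(-78) = -1155/32
  a_1 = (2)(3)(-1155/32) / ((1 - 9)(1 + 10)) = (-3465/16)/(-88) = 315/128
Hence P_9(x) = 12155 x^9/128 - 6435 x^7/32 + 9009 x^5/64 - 1155 x^3/32 + 315 x/128.

P_9(x); series = 12155 x^9/128 - 6435 x^7/32 + 9009 x^5/64 - 1155 x^3/32 + 315 x/128


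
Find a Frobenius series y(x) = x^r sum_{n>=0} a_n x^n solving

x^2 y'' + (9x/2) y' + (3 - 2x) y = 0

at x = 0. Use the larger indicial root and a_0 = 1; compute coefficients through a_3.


Write in Frobenius form y'' + (p(x)/x) y' + (q(x)/x^2) y = 0:
  p(x) = 9/2,  q(x) = 3 - 2x.
Indicial equation: r(r-1) + (9/2) r + (3) = 0 -> roots r_1 = -3/2, r_2 = -2.
Take r = r_1 = -3/2. Let y(x) = x^r sum_{n>=0} a_n x^n with a_0 = 1.
Substitute y = x^r sum a_n x^n and match x^{r+n}. The recurrence is
  D(n) a_n - 2 a_{n-1} = 0,  where D(n) = (r+n)(r+n-1) + (9/2)(r+n) + (3).
  a_n = 2 / D(n) * a_{n-1}.
Since the indicial polynomial factors as (r - r_1)(r - r_2), D(n) = (r_1 + n - r_1)(r_1 + n - r_2) = n(n + 1/2).
Evaluating step by step (a_0 = 1):
  n = 1: D(1) = 1(1 + 1/2) = 3/2; numerator = 2(1) = 2; a_1 = (2)/(3/2) = 4/3
  n = 2: D(2) = 2(2 + 1/2) = 5; numerator = 2(4/3) = 8/3; a_2 = (8/3)/(5) = 8/15
  n = 3: D(3) = 3(3 + 1/2) = 21/2; numerator = 2(8/15) = 16/15; a_3 = (16/15)/(21/2) = 32/315

r = -3/2; a_0 = 1; a_1 = 4/3; a_2 = 8/15; a_3 = 32/315


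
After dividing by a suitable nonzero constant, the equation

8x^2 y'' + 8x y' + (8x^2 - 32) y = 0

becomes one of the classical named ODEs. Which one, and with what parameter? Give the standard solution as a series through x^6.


All three coefficients share the factor 8; dividing through by 8 gives  x^2 y'' + x y' + (x^2 - 4) y = 0.
This matches the Bessel equation x^2 y'' + x y' + (x^2 - nu^2) y = 0 with nu^2 = 4, so nu = 2; the solution bounded at x = 0 is J_2(x).
Frobenius at x = 0: indicial roots ±nu; for r = nu the recurrence k(k + 2nu) c_k = -c_{k-2} gives the standard series J_nu(x) = sum_{k>=0} (-1)^k / (k! (k+nu)!) (x/2)^(2k+nu). Evaluate the first 3 terms:
  k = 0: (-1)^0 / (0! * 2! * 2^2) x^2 = 1/(1*2*4) x^2 = (1/8) x^2
  k = 1: (-1)^1 / (1! * 3! * 2^4) x^4 = -1/(1*6*16) x^4 = (-1/96) x^4
  k = 2: (-1)^2 / (2! * 4! * 2^6) x^6 = 1/(2*24*64) x^6 = (1/3072) x^6
Hence J_2(x) = x^6/3072 - x^4/96 + x^2/8 + ....

J_2(x); series = x^6/3072 - x^4/96 + x^2/8


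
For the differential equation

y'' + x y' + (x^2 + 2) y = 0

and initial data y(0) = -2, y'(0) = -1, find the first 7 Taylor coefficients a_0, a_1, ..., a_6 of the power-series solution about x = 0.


Ansatz: y(x) = sum_{n>=0} a_n x^n, so y'(x) = sum_{n>=1} n a_n x^(n-1) and y''(x) = sum_{n>=2} n(n-1) a_n x^(n-2).
Substitute into P(x) y'' + Q(x) y' + R(x) y = 0 with P(x) = 1, Q(x) = x, R(x) = x^2 + 2, and match powers of x.
Initial conditions: a_0 = -2, a_1 = -1.
Setting the coefficient of each power of x to zero and solving order by order (substituting the coefficients already found):
  x^0: 2 a_2 + 2 a_0 = 0  ->  2 a_2 = -2 a_0 = 4  ->  a_2 = 2
  x^1: 6 a_3 + 3 a_1 = 0  ->  6 a_3 = -3 a_1 = 3  ->  a_3 = 1/2
  x^2: 12 a_4 + 4 a_2 + a_0 = 0  ->  12 a_4 = -4 a_2 - a_0 = -6  ->  a_4 = -1/2
  x^3: 20 a_5 + 5 a_3 + a_1 = 0  ->  20 a_5 = -5 a_3 - a_1 = -3/2  ->  a_5 = -3/40
  x^4: 30 a_6 + 6 a_4 + a_2 = 0  ->  30 a_6 = -6 a_4 - a_2 = 1  ->  a_6 = 1/30
Truncated series: y(x) = -2 - x + 2 x^2 + (1/2) x^3 - (1/2) x^4 - (3/40) x^5 + (1/30) x^6 + O(x^7).

a_0 = -2; a_1 = -1; a_2 = 2; a_3 = 1/2; a_4 = -1/2; a_5 = -3/40; a_6 = 1/30


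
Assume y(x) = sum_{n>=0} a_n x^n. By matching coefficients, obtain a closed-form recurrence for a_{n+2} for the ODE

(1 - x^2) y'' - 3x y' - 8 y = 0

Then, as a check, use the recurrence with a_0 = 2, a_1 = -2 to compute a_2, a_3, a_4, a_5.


Substitute y = sum_n a_n x^n.
(1 - 1 x^2) y'' contributes (n+2)(n+1) a_{n+2} - n(n-1) a_n at x^n.
-3 x y'(x) contributes -3 n a_n at x^n.
-8 y(x) contributes -8 a_n at x^n.
Matching x^n: (n+2)(n+1) a_{n+2} + (-n(n-1) - 3 n - 8) a_n = 0.
Thus a_{n+2} = (n(n-1) + 3 n + 8) / ((n+1)(n+2)) * a_n.

Check with a_0 = 2, a_1 = -2 (apply the recurrence for n = 0, 1, 2, 3): a_0 = 2, a_1 = -2, a_2 = 8, a_3 = -11/3, a_4 = 32/3, a_5 = -253/60.

a_(n+2) = (n(n-1) + 3 n + 8) / ((n+1)(n+2)) * a_n; check: a_0 = 2, a_1 = -2, a_2 = 8, a_3 = -11/3, a_4 = 32/3, a_5 = -253/60


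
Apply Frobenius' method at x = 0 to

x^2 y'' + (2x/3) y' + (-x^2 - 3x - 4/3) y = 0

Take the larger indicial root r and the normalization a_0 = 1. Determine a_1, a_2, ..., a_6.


Write in Frobenius form y'' + (p(x)/x) y' + (q(x)/x^2) y = 0:
  p(x) = 2/3,  q(x) = -x^2 - 3x - 4/3.
Indicial equation: r(r-1) + (2/3) r + (-4/3) = 0 -> roots r_1 = 4/3, r_2 = -1.
Take r = r_1 = 4/3. Let y(x) = x^r sum_{n>=0} a_n x^n with a_0 = 1.
Substitute y = x^r sum a_n x^n and match x^{r+n}. The recurrence is
  D(n) a_n - 3 a_{n-1} - 1 a_{n-2} = 0,  where D(n) = (r+n)(r+n-1) + (2/3)(r+n) + (-4/3).
  a_n = [3 a_{n-1} + 1 a_{n-2}] / D(n).
Since the indicial polynomial factors as (r - r_1)(r - r_2), D(n) = (r_1 + n - r_1)(r_1 + n - r_2) = n(n + 7/3).
Evaluating step by step (a_0 = 1):
  n = 1: D(1) = 1(1 + 7/3) = 10/3; numerator = 3(1) = 3; a_1 = (3)/(10/3) = 9/10
  n = 2: D(2) = 2(2 + 7/3) = 26/3; numerator = 3(9/10) + 1(1) = 37/10; a_2 = (37/10)/(26/3) = 111/260
  n = 3: D(3) = 3(3 + 7/3) = 16; numerator = 3(111/260) + 1(9/10) = 567/260; a_3 = (567/260)/(16) = 567/4160
  n = 4: D(4) = 4(4 + 7/3) = 76/3; numerator = 3(567/4160) + 1(111/260) = 3477/4160; a_4 = (3477/4160)/(76/3) = 549/16640
  n = 5: D(5) = 5(5 + 7/3) = 110/3; numerator = 3(549/16640) + 1(567/4160) = 783/3328; a_5 = (783/3328)/(110/3) = 2349/366080
  n = 6: D(6) = 6(6 + 7/3) = 50; numerator = 3(2349/366080) + 1(549/16640) = 3825/73216; a_6 = (3825/73216)/(50) = 153/146432

r = 4/3; a_0 = 1; a_1 = 9/10; a_2 = 111/260; a_3 = 567/4160; a_4 = 549/16640; a_5 = 2349/366080; a_6 = 153/146432


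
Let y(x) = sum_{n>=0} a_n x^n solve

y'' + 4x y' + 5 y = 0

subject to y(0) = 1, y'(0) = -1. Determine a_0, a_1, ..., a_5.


Ansatz: y(x) = sum_{n>=0} a_n x^n, so y'(x) = sum_{n>=1} n a_n x^(n-1) and y''(x) = sum_{n>=2} n(n-1) a_n x^(n-2).
Substitute into P(x) y'' + Q(x) y' + R(x) y = 0 with P(x) = 1, Q(x) = 4x, R(x) = 5, and match powers of x.
Initial conditions: a_0 = 1, a_1 = -1.
Setting the coefficient of each power of x to zero and solving order by order (substituting the coefficients already found):
  x^0: 2 a_2 + 5 a_0 = 0  ->  2 a_2 = -5 a_0 = -5  ->  a_2 = -5/2
  x^1: 6 a_3 + 9 a_1 = 0  ->  6 a_3 = -9 a_1 = 9  ->  a_3 = 3/2
  x^2: 12 a_4 + 13 a_2 = 0  ->  12 a_4 = -13 a_2 = 65/2  ->  a_4 = 65/24
  x^3: 20 a_5 + 17 a_3 = 0  ->  20 a_5 = -17 a_3 = -51/2  ->  a_5 = -51/40
Truncated series: y(x) = 1 - x - (5/2) x^2 + (3/2) x^3 + (65/24) x^4 - (51/40) x^5 + O(x^6).

a_0 = 1; a_1 = -1; a_2 = -5/2; a_3 = 3/2; a_4 = 65/24; a_5 = -51/40


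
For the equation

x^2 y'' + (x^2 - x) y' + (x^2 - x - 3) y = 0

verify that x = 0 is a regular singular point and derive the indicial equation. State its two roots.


Divide by x^2 to reach normal form y'' + P_1(x) y' + P_2(x) y = 0 with P_1(x) = 1 - 1/x and P_2(x) = 1 - 1/x - 3/x^2.
x = 0 is a singular point because the y'-coefficient 1 - 1/x has a pole at x = 0 and the y-coefficient 1 - 1/x - 3/x^2 has a pole at x = 0.
It is a regular singular point because x P_1(x) = p(x) = x - 1 and x^2 P_2(x) = q(x) = x^2 - x - 3 are polynomials, hence analytic at x = 0.
p(0) = -1,  q(0) = -3.
Indicial equation: r(r-1) + p(0) r + q(0) = 0, i.e. r^2 + (p(0) - 1) r + q(0) = 0, i.e. r^2 - 2 r - 3 = 0.
Discriminant: (-2)^2 - 4(-3) = 16, so r = (2 ± 4)/2.
Solving: r_1 = 3, r_2 = -1.

indicial: r^2 - 2 r - 3 = 0; roots r_1 = 3, r_2 = -1


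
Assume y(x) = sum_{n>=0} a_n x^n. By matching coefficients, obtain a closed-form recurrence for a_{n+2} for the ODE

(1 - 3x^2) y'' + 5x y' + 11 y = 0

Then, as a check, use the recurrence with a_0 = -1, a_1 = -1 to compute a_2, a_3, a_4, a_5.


Substitute y = sum_n a_n x^n.
(1 - 3 x^2) y'' contributes (n+2)(n+1) a_{n+2} - 3 n(n-1) a_n at x^n.
5 x y'(x) contributes 5 n a_n at x^n.
11 y(x) contributes 11 a_n at x^n.
Matching x^n: (n+2)(n+1) a_{n+2} + (-3 n(n-1) + 5 n + 11) a_n = 0.
Thus a_{n+2} = (3 n(n-1) - 5 n - 11) / ((n+1)(n+2)) * a_n.

Check with a_0 = -1, a_1 = -1 (apply the recurrence for n = 0, 1, 2, 3): a_0 = -1, a_1 = -1, a_2 = 11/2, a_3 = 8/3, a_4 = -55/8, a_5 = -16/15.

a_(n+2) = (3 n(n-1) - 5 n - 11) / ((n+1)(n+2)) * a_n; check: a_0 = -1, a_1 = -1, a_2 = 11/2, a_3 = 8/3, a_4 = -55/8, a_5 = -16/15


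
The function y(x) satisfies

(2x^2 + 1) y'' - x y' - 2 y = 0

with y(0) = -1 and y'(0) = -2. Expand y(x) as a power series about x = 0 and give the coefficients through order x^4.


Ansatz: y(x) = sum_{n>=0} a_n x^n, so y'(x) = sum_{n>=1} n a_n x^(n-1) and y''(x) = sum_{n>=2} n(n-1) a_n x^(n-2).
Substitute into P(x) y'' + Q(x) y' + R(x) y = 0 with P(x) = 2x^2 + 1, Q(x) = -x, R(x) = -2, and match powers of x.
Initial conditions: a_0 = -1, a_1 = -2.
Setting the coefficient of each power of x to zero and solving order by order (substituting the coefficients already found):
  x^0: 2 a_2 - 2 a_0 = 0  ->  2 a_2 = 2 a_0 = -2  ->  a_2 = -1
  x^1: 6 a_3 - 3 a_1 = 0  ->  6 a_3 = 3 a_1 = -6  ->  a_3 = -1
  x^2: 12 a_4 = 0  ->  a_4 = 0
Truncated series: y(x) = -1 - 2 x - x^2 - x^3 + O(x^5).

a_0 = -1; a_1 = -2; a_2 = -1; a_3 = -1; a_4 = 0


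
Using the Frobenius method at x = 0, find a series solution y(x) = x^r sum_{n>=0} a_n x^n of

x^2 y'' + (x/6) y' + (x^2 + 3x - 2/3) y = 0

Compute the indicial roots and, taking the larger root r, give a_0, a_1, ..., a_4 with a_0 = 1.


Write in Frobenius form y'' + (p(x)/x) y' + (q(x)/x^2) y = 0:
  p(x) = 1/6,  q(x) = x^2 + 3x - 2/3.
Indicial equation: r(r-1) + (1/6) r + (-2/3) = 0 -> roots r_1 = 4/3, r_2 = -1/2.
Take r = r_1 = 4/3. Let y(x) = x^r sum_{n>=0} a_n x^n with a_0 = 1.
Substitute y = x^r sum a_n x^n and match x^{r+n}. The recurrence is
  D(n) a_n + 3 a_{n-1} + 1 a_{n-2} = 0,  where D(n) = (r+n)(r+n-1) + (1/6)(r+n) + (-2/3).
  a_n = [-3 a_{n-1} - 1 a_{n-2}] / D(n).
Since the indicial polynomial factors as (r - r_1)(r - r_2), D(n) = (r_1 + n - r_1)(r_1 + n - r_2) = n(n + 11/6).
Evaluating step by step (a_0 = 1):
  n = 1: D(1) = 1(1 + 11/6) = 17/6; numerator = -3(1) = -3; a_1 = (-3)/(17/6) = -18/17
  n = 2: D(2) = 2(2 + 11/6) = 23/3; numerator = -3(-18/17) - 1(1) = 37/17; a_2 = (37/17)/(23/3) = 111/391
  n = 3: D(3) = 3(3 + 11/6) = 29/2; numerator = -3(111/391) - 1(-18/17) = 81/391; a_3 = (81/391)/(29/2) = 162/11339
  n = 4: D(4) = 4(4 + 11/6) = 70/3; numerator = -3(162/11339) - 1(111/391) = -3705/11339; a_4 = (-3705/11339)/(70/3) = -2223/158746

r = 4/3; a_0 = 1; a_1 = -18/17; a_2 = 111/391; a_3 = 162/11339; a_4 = -2223/158746


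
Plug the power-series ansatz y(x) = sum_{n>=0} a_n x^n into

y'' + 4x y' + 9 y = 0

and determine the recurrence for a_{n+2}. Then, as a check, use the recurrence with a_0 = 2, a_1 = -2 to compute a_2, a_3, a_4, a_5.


Substitute y = sum_n a_n x^n.
y''(x) has coefficient (n+2)(n+1) a_{n+2} at x^n;
4 x y'(x) has coefficient 4 n a_n at x^n (shift);
9 y(x) has coefficient 9 a_n at x^n.
Matching x^n: (n+2)(n+1) a_{n+2} + (4n + 9) a_n = 0.
Thus a_{n+2} = (-4n - 9) / ((n+1)(n+2)) * a_n.

Check with a_0 = 2, a_1 = -2 (apply the recurrence for n = 0, 1, 2, 3): a_0 = 2, a_1 = -2, a_2 = -9, a_3 = 13/3, a_4 = 51/4, a_5 = -91/20.

a_(n+2) = (-4n - 9) / ((n+1)(n+2)) * a_n; check: a_0 = 2, a_1 = -2, a_2 = -9, a_3 = 13/3, a_4 = 51/4, a_5 = -91/20


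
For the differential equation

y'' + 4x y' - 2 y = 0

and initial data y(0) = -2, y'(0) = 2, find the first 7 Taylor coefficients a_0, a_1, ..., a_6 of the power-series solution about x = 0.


Ansatz: y(x) = sum_{n>=0} a_n x^n, so y'(x) = sum_{n>=1} n a_n x^(n-1) and y''(x) = sum_{n>=2} n(n-1) a_n x^(n-2).
Substitute into P(x) y'' + Q(x) y' + R(x) y = 0 with P(x) = 1, Q(x) = 4x, R(x) = -2, and match powers of x.
Initial conditions: a_0 = -2, a_1 = 2.
Setting the coefficient of each power of x to zero and solving order by order (substituting the coefficients already found):
  x^0: 2 a_2 - 2 a_0 = 0  ->  2 a_2 = 2 a_0 = -4  ->  a_2 = -2
  x^1: 6 a_3 + 2 a_1 = 0  ->  6 a_3 = -2 a_1 = -4  ->  a_3 = -2/3
  x^2: 12 a_4 + 6 a_2 = 0  ->  12 a_4 = -6 a_2 = 12  ->  a_4 = 1
  x^3: 20 a_5 + 10 a_3 = 0  ->  20 a_5 = -10 a_3 = 20/3  ->  a_5 = 1/3
  x^4: 30 a_6 + 14 a_4 = 0  ->  30 a_6 = -14 a_4 = -14  ->  a_6 = -7/15
Truncated series: y(x) = -2 + 2 x - 2 x^2 - (2/3) x^3 + x^4 + (1/3) x^5 - (7/15) x^6 + O(x^7).

a_0 = -2; a_1 = 2; a_2 = -2; a_3 = -2/3; a_4 = 1; a_5 = 1/3; a_6 = -7/15


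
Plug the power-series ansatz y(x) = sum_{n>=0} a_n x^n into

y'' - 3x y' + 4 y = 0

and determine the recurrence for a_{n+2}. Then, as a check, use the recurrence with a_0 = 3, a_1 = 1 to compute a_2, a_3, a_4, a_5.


Substitute y = sum_n a_n x^n.
y''(x) has coefficient (n+2)(n+1) a_{n+2} at x^n;
-3 x y'(x) has coefficient -3 n a_n at x^n (shift);
4 y(x) has coefficient 4 a_n at x^n.
Matching x^n: (n+2)(n+1) a_{n+2} + (-3n + 4) a_n = 0.
Thus a_{n+2} = (3n - 4) / ((n+1)(n+2)) * a_n.

Check with a_0 = 3, a_1 = 1 (apply the recurrence for n = 0, 1, 2, 3): a_0 = 3, a_1 = 1, a_2 = -6, a_3 = -1/6, a_4 = -1, a_5 = -1/24.

a_(n+2) = (3n - 4) / ((n+1)(n+2)) * a_n; check: a_0 = 3, a_1 = 1, a_2 = -6, a_3 = -1/6, a_4 = -1, a_5 = -1/24


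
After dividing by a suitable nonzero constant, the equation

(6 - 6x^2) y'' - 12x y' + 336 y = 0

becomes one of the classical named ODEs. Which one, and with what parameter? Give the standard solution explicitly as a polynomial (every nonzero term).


All three coefficients share the factor 6; dividing through by 6 gives  (1 - x^2) y'' - 2x y' + 56 y = 0.
This matches the Legendre equation (1 - x^2) y'' - 2x y' + n(n+1) y = 0 (note the -2x y' term) with n(n+1) = 56, so n = 7; the polynomial solution is P_7(x).
With y = sum_k a_k x^k, matching x^k gives (k+2)(k+1) a_{k+2} = [k(k+1) - n(n+1)] a_k = (k - 7)(k + 8) a_k. The right side vanishes at k = 7, so the series with the parity of 7 terminates at degree 7.
Standard normalization (P_n(1) = 1): leading coefficient (2n)!/(2^n (n!)^2) = 87178291200/(128*25401600) = 429/16, so a_7 = 429/16. Work downward with a_k = (k+1)(k+2) a_{k+2} / ((k - 7)(k + 8)):
  a_5 = (6)(7)(429/16) / ((5 - 7)(5 + 8)) = (9009/8)/(-26) = -693/16
  a_3 = (4)(5)(-693/16) / ((3 - 7)(3 + 8)) = (-3465/4)/(-44) = 315/16
  a_1 = (2)(3)(315/16) / ((1 - 7)(1 + 8)) = (945/8)/(-54) = -35/16
Hence P_7(x) = 429 x^7/16 - 693 x^5/16 + 315 x^3/16 - 35 x/16.

P_7(x); series = 429 x^7/16 - 693 x^5/16 + 315 x^3/16 - 35 x/16


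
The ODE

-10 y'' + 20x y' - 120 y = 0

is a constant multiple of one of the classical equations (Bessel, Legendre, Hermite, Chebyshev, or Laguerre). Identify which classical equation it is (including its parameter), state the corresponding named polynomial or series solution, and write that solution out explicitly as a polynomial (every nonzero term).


All three coefficients share the factor -10; dividing through by -10 gives  y'' - 2x y' + 12 y = 0.
This matches the Hermite equation y'' - 2x y' + 2n y = 0 with 2n = 12, so n = 6; the polynomial solution is H_6(x).
With y = sum_k a_k x^k, matching x^k gives (k+2)(k+1) a_{k+2} = 2(k - n) a_k = 2(k - 6) a_k. The right side vanishes at k = 6, so the series with the parity of 6 terminates at degree 6.
Standard normalization: leading coefficient of H_n is 2^n, so a_6 = 2^6 = 64. Work downward with a_k = (k+1)(k+2) a_{k+2} / (2(k - n)):
  a_4 = (5)(6)(64) / (2(4 - 6)) = 1920/(-4) = -480
  a_2 = (3)(4)(-480) / (2(2 - 6)) = -5760/(-8) = 720
  a_0 = (1)(2)(720) / (2(0 - 6)) = 1440/(-12) = -120
Hence H_6(x) = 64 x^6 - 480 x^4 + 720 x^2 - 120.

H_6(x); series = 64 x^6 - 480 x^4 + 720 x^2 - 120


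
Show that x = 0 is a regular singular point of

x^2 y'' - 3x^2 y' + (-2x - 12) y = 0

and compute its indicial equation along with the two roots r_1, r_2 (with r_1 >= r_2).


Divide by x^2 to reach normal form y'' + P_1(x) y' + P_2(x) y = 0 with P_1(x) = -3 and P_2(x) = -2/x - 12/x^2.
x = 0 is a singular point because the y-coefficient -2/x - 12/x^2 has a pole at x = 0.
It is a regular singular point because x P_1(x) = p(x) = -3x and x^2 P_2(x) = q(x) = -2x - 12 are polynomials, hence analytic at x = 0.
p(0) = 0,  q(0) = -12.
Indicial equation: r(r-1) + p(0) r + q(0) = 0, i.e. r^2 + (p(0) - 1) r + q(0) = 0, i.e. r^2 - 1 r - 12 = 0.
Discriminant: (-1)^2 - 4(-12) = 49, so r = (1 ± 7)/2.
Solving: r_1 = 4, r_2 = -3.

indicial: r^2 - 1 r - 12 = 0; roots r_1 = 4, r_2 = -3


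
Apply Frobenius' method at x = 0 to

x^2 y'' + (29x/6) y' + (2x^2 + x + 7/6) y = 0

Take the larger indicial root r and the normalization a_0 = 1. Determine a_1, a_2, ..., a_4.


Write in Frobenius form y'' + (p(x)/x) y' + (q(x)/x^2) y = 0:
  p(x) = 29/6,  q(x) = 2x^2 + x + 7/6.
Indicial equation: r(r-1) + (29/6) r + (7/6) = 0 -> roots r_1 = -1/3, r_2 = -7/2.
Take r = r_1 = -1/3. Let y(x) = x^r sum_{n>=0} a_n x^n with a_0 = 1.
Substitute y = x^r sum a_n x^n and match x^{r+n}. The recurrence is
  D(n) a_n + 1 a_{n-1} + 2 a_{n-2} = 0,  where D(n) = (r+n)(r+n-1) + (29/6)(r+n) + (7/6).
  a_n = [-1 a_{n-1} - 2 a_{n-2}] / D(n).
Since the indicial polynomial factors as (r - r_1)(r - r_2), D(n) = (r_1 + n - r_1)(r_1 + n - r_2) = n(n + 19/6).
Evaluating step by step (a_0 = 1):
  n = 1: D(1) = 1(1 + 19/6) = 25/6; numerator = -1(1) = -1; a_1 = (-1)/(25/6) = -6/25
  n = 2: D(2) = 2(2 + 19/6) = 31/3; numerator = -1(-6/25) - 2(1) = -44/25; a_2 = (-44/25)/(31/3) = -132/775
  n = 3: D(3) = 3(3 + 19/6) = 37/2; numerator = -1(-132/775) - 2(-6/25) = 504/775; a_3 = (504/775)/(37/2) = 1008/28675
  n = 4: D(4) = 4(4 + 19/6) = 86/3; numerator = -1(1008/28675) - 2(-132/775) = 1752/5735; a_4 = (1752/5735)/(86/3) = 2628/246605

r = -1/3; a_0 = 1; a_1 = -6/25; a_2 = -132/775; a_3 = 1008/28675; a_4 = 2628/246605


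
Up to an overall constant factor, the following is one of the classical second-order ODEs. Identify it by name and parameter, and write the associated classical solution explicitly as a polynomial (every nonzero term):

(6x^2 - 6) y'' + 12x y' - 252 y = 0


All three coefficients share the factor -6; dividing through by -6 gives  (1 - x^2) y'' - 2x y' + 42 y = 0.
This matches the Legendre equation (1 - x^2) y'' - 2x y' + n(n+1) y = 0 (note the -2x y' term) with n(n+1) = 42, so n = 6; the polynomial solution is P_6(x).
With y = sum_k a_k x^k, matching x^k gives (k+2)(k+1) a_{k+2} = [k(k+1) - n(n+1)] a_k = (k - 6)(k + 7) a_k. The right side vanishes at k = 6, so the series with the parity of 6 terminates at degree 6.
Standard normalization (P_n(1) = 1): leading coefficient (2n)!/(2^n (n!)^2) = 479001600/(64*518400) = 231/16, so a_6 = 231/16. Work downward with a_k = (k+1)(k+2) a_{k+2} / ((k - 6)(k + 7)):
  a_4 = (5)(6)(231/16) / ((4 - 6)(4 + 7)) = (3465/8)/(-22) = -315/16
  a_2 = (3)(4)(-315/16) / ((2 - 6)(2 + 7)) = (-945/4)/(-36) = 105/16
  a_0 = (1)(2)(105/16) / ((0 - 6)(0 + 7)) = (105/8)/(-42) = -5/16
Hence P_6(x) = 231 x^6/16 - 315 x^4/16 + 105 x^2/16 - 5/16.

P_6(x); series = 231 x^6/16 - 315 x^4/16 + 105 x^2/16 - 5/16


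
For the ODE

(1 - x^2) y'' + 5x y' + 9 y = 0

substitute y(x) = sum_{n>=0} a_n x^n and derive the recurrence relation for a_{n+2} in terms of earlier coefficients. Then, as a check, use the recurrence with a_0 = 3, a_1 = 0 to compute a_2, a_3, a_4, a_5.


Substitute y = sum_n a_n x^n.
(1 - 1 x^2) y'' contributes (n+2)(n+1) a_{n+2} - n(n-1) a_n at x^n.
5 x y'(x) contributes 5 n a_n at x^n.
9 y(x) contributes 9 a_n at x^n.
Matching x^n: (n+2)(n+1) a_{n+2} + (-n(n-1) + 5 n + 9) a_n = 0.
Thus a_{n+2} = (n(n-1) - 5 n - 9) / ((n+1)(n+2)) * a_n.

Check with a_0 = 3, a_1 = 0 (apply the recurrence for n = 0, 1, 2, 3): a_0 = 3, a_1 = 0, a_2 = -27/2, a_3 = 0, a_4 = 153/8, a_5 = 0.

a_(n+2) = (n(n-1) - 5 n - 9) / ((n+1)(n+2)) * a_n; check: a_0 = 3, a_1 = 0, a_2 = -27/2, a_3 = 0, a_4 = 153/8, a_5 = 0


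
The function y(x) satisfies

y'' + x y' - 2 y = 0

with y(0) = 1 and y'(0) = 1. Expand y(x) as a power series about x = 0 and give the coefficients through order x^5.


Ansatz: y(x) = sum_{n>=0} a_n x^n, so y'(x) = sum_{n>=1} n a_n x^(n-1) and y''(x) = sum_{n>=2} n(n-1) a_n x^(n-2).
Substitute into P(x) y'' + Q(x) y' + R(x) y = 0 with P(x) = 1, Q(x) = x, R(x) = -2, and match powers of x.
Initial conditions: a_0 = 1, a_1 = 1.
Setting the coefficient of each power of x to zero and solving order by order (substituting the coefficients already found):
  x^0: 2 a_2 - 2 a_0 = 0  ->  2 a_2 = 2 a_0 = 2  ->  a_2 = 1
  x^1: 6 a_3 - a_1 = 0  ->  6 a_3 = a_1 = 1  ->  a_3 = 1/6
  x^2: 12 a_4 = 0  ->  a_4 = 0
  x^3: 20 a_5 + a_3 = 0  ->  20 a_5 = -a_3 = -1/6  ->  a_5 = -1/120
Truncated series: y(x) = 1 + x + x^2 + (1/6) x^3 - (1/120) x^5 + O(x^6).

a_0 = 1; a_1 = 1; a_2 = 1; a_3 = 1/6; a_4 = 0; a_5 = -1/120


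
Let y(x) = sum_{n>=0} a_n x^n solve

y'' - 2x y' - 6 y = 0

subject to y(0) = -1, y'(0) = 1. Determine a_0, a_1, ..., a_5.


Ansatz: y(x) = sum_{n>=0} a_n x^n, so y'(x) = sum_{n>=1} n a_n x^(n-1) and y''(x) = sum_{n>=2} n(n-1) a_n x^(n-2).
Substitute into P(x) y'' + Q(x) y' + R(x) y = 0 with P(x) = 1, Q(x) = -2x, R(x) = -6, and match powers of x.
Initial conditions: a_0 = -1, a_1 = 1.
Setting the coefficient of each power of x to zero and solving order by order (substituting the coefficients already found):
  x^0: 2 a_2 - 6 a_0 = 0  ->  2 a_2 = 6 a_0 = -6  ->  a_2 = -3
  x^1: 6 a_3 - 8 a_1 = 0  ->  6 a_3 = 8 a_1 = 8  ->  a_3 = 4/3
  x^2: 12 a_4 - 10 a_2 = 0  ->  12 a_4 = 10 a_2 = -30  ->  a_4 = -5/2
  x^3: 20 a_5 - 12 a_3 = 0  ->  20 a_5 = 12 a_3 = 16  ->  a_5 = 4/5
Truncated series: y(x) = -1 + x - 3 x^2 + (4/3) x^3 - (5/2) x^4 + (4/5) x^5 + O(x^6).

a_0 = -1; a_1 = 1; a_2 = -3; a_3 = 4/3; a_4 = -5/2; a_5 = 4/5


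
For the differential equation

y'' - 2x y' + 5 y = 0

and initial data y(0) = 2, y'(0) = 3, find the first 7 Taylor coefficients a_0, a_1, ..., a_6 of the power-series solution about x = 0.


Ansatz: y(x) = sum_{n>=0} a_n x^n, so y'(x) = sum_{n>=1} n a_n x^(n-1) and y''(x) = sum_{n>=2} n(n-1) a_n x^(n-2).
Substitute into P(x) y'' + Q(x) y' + R(x) y = 0 with P(x) = 1, Q(x) = -2x, R(x) = 5, and match powers of x.
Initial conditions: a_0 = 2, a_1 = 3.
Setting the coefficient of each power of x to zero and solving order by order (substituting the coefficients already found):
  x^0: 2 a_2 + 5 a_0 = 0  ->  2 a_2 = -5 a_0 = -10  ->  a_2 = -5
  x^1: 6 a_3 + 3 a_1 = 0  ->  6 a_3 = -3 a_1 = -9  ->  a_3 = -3/2
  x^2: 12 a_4 + a_2 = 0  ->  12 a_4 = -a_2 = 5  ->  a_4 = 5/12
  x^3: 20 a_5 - a_3 = 0  ->  20 a_5 = a_3 = -3/2  ->  a_5 = -3/40
  x^4: 30 a_6 - 3 a_4 = 0  ->  30 a_6 = 3 a_4 = 5/4  ->  a_6 = 1/24
Truncated series: y(x) = 2 + 3 x - 5 x^2 - (3/2) x^3 + (5/12) x^4 - (3/40) x^5 + (1/24) x^6 + O(x^7).

a_0 = 2; a_1 = 3; a_2 = -5; a_3 = -3/2; a_4 = 5/12; a_5 = -3/40; a_6 = 1/24


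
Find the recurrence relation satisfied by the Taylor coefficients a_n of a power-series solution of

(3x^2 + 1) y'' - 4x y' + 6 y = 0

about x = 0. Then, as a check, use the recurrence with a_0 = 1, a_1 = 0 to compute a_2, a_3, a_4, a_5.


Substitute y = sum_n a_n x^n.
(1 + 3 x^2) y'' contributes (n+2)(n+1) a_{n+2} + 3 n(n-1) a_n at x^n.
-4 x y'(x) contributes -4 n a_n at x^n.
6 y(x) contributes 6 a_n at x^n.
Matching x^n: (n+2)(n+1) a_{n+2} + (3 n(n-1) - 4 n + 6) a_n = 0.
Thus a_{n+2} = (-3 n(n-1) + 4 n - 6) / ((n+1)(n+2)) * a_n.

Check with a_0 = 1, a_1 = 0 (apply the recurrence for n = 0, 1, 2, 3): a_0 = 1, a_1 = 0, a_2 = -3, a_3 = 0, a_4 = 1, a_5 = 0.

a_(n+2) = (-3 n(n-1) + 4 n - 6) / ((n+1)(n+2)) * a_n; check: a_0 = 1, a_1 = 0, a_2 = -3, a_3 = 0, a_4 = 1, a_5 = 0


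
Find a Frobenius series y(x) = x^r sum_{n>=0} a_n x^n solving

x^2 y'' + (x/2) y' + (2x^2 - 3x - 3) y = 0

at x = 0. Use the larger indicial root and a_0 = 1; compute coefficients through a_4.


Write in Frobenius form y'' + (p(x)/x) y' + (q(x)/x^2) y = 0:
  p(x) = 1/2,  q(x) = 2x^2 - 3x - 3.
Indicial equation: r(r-1) + (1/2) r + (-3) = 0 -> roots r_1 = 2, r_2 = -3/2.
Take r = r_1 = 2. Let y(x) = x^r sum_{n>=0} a_n x^n with a_0 = 1.
Substitute y = x^r sum a_n x^n and match x^{r+n}. The recurrence is
  D(n) a_n - 3 a_{n-1} + 2 a_{n-2} = 0,  where D(n) = (r+n)(r+n-1) + (1/2)(r+n) + (-3).
  a_n = [3 a_{n-1} - 2 a_{n-2}] / D(n).
Since the indicial polynomial factors as (r - r_1)(r - r_2), D(n) = (r_1 + n - r_1)(r_1 + n - r_2) = n(n + 7/2).
Evaluating step by step (a_0 = 1):
  n = 1: D(1) = 1(1 + 7/2) = 9/2; numerator = 3(1) = 3; a_1 = (3)/(9/2) = 2/3
  n = 2: D(2) = 2(2 + 7/2) = 11; numerator = 3(2/3) - 2(1) = 0; a_2 = (0)/(11) = 0
  n = 3: D(3) = 3(3 + 7/2) = 39/2; numerator = 3(0) - 2(2/3) = -4/3; a_3 = (-4/3)/(39/2) = -8/117
  n = 4: D(4) = 4(4 + 7/2) = 30; numerator = 3(-8/117) - 2(0) = -8/39; a_4 = (-8/39)/(30) = -4/585

r = 2; a_0 = 1; a_1 = 2/3; a_2 = 0; a_3 = -8/117; a_4 = -4/585


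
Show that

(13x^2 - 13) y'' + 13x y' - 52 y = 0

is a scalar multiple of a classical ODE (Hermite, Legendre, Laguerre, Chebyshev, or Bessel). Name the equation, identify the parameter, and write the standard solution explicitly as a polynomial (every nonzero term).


All three coefficients share the factor -13; dividing through by -13 gives  (1 - x^2) y'' - x y' + 4 y = 0.
This matches the Chebyshev equation (1 - x^2) y'' - x y' + n^2 y = 0 (note the -x y' term, not -2x y') with n^2 = 4, so n = 2; the polynomial solution is T_2(x).
With y = sum_k a_k x^k, matching x^k gives (k+2)(k+1) a_{k+2} = (k^2 - n^2) a_k = (k - 2)(k + 2) a_k. The right side vanishes at k = 2, so the series with the parity of 2 terminates at degree 2.
Standard normalization: leading coefficient of T_n is 2^(n-1), so a_2 = 2^1 = 2. Work downward with a_k = (k+1)(k+2) a_{k+2} / ((k - 2)(k + 2)):
  a_0 = (1)(2)(2) / ((0 - 2)(0 + 2)) = 4/(-4) = -1
Hence T_2(x) = 2 x^2 - 1.

T_2(x); series = 2 x^2 - 1


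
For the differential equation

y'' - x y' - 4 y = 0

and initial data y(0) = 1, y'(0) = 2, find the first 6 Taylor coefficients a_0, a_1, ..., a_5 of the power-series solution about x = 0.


Ansatz: y(x) = sum_{n>=0} a_n x^n, so y'(x) = sum_{n>=1} n a_n x^(n-1) and y''(x) = sum_{n>=2} n(n-1) a_n x^(n-2).
Substitute into P(x) y'' + Q(x) y' + R(x) y = 0 with P(x) = 1, Q(x) = -x, R(x) = -4, and match powers of x.
Initial conditions: a_0 = 1, a_1 = 2.
Setting the coefficient of each power of x to zero and solving order by order (substituting the coefficients already found):
  x^0: 2 a_2 - 4 a_0 = 0  ->  2 a_2 = 4 a_0 = 4  ->  a_2 = 2
  x^1: 6 a_3 - 5 a_1 = 0  ->  6 a_3 = 5 a_1 = 10  ->  a_3 = 5/3
  x^2: 12 a_4 - 6 a_2 = 0  ->  12 a_4 = 6 a_2 = 12  ->  a_4 = 1
  x^3: 20 a_5 - 7 a_3 = 0  ->  20 a_5 = 7 a_3 = 35/3  ->  a_5 = 7/12
Truncated series: y(x) = 1 + 2 x + 2 x^2 + (5/3) x^3 + x^4 + (7/12) x^5 + O(x^6).

a_0 = 1; a_1 = 2; a_2 = 2; a_3 = 5/3; a_4 = 1; a_5 = 7/12


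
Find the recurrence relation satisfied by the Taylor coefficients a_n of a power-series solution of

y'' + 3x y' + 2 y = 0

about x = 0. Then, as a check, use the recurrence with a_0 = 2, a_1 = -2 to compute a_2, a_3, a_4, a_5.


Substitute y = sum_n a_n x^n.
y''(x) has coefficient (n+2)(n+1) a_{n+2} at x^n;
3 x y'(x) has coefficient 3 n a_n at x^n (shift);
2 y(x) has coefficient 2 a_n at x^n.
Matching x^n: (n+2)(n+1) a_{n+2} + (3n + 2) a_n = 0.
Thus a_{n+2} = (-3n - 2) / ((n+1)(n+2)) * a_n.

Check with a_0 = 2, a_1 = -2 (apply the recurrence for n = 0, 1, 2, 3): a_0 = 2, a_1 = -2, a_2 = -2, a_3 = 5/3, a_4 = 4/3, a_5 = -11/12.

a_(n+2) = (-3n - 2) / ((n+1)(n+2)) * a_n; check: a_0 = 2, a_1 = -2, a_2 = -2, a_3 = 5/3, a_4 = 4/3, a_5 = -11/12


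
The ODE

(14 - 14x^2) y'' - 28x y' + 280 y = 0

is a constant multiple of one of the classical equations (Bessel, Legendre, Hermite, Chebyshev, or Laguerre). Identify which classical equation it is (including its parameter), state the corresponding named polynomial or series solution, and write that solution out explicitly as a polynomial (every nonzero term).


All three coefficients share the factor 14; dividing through by 14 gives  (1 - x^2) y'' - 2x y' + 20 y = 0.
This matches the Legendre equation (1 - x^2) y'' - 2x y' + n(n+1) y = 0 (note the -2x y' term) with n(n+1) = 20, so n = 4; the polynomial solution is P_4(x).
With y = sum_k a_k x^k, matching x^k gives (k+2)(k+1) a_{k+2} = [k(k+1) - n(n+1)] a_k = (k - 4)(k + 5) a_k. The right side vanishes at k = 4, so the series with the parity of 4 terminates at degree 4.
Standard normalization (P_n(1) = 1): leading coefficient (2n)!/(2^n (n!)^2) = 40320/(16*576) = 35/8, so a_4 = 35/8. Work downward with a_k = (k+1)(k+2) a_{k+2} / ((k - 4)(k + 5)):
  a_2 = (3)(4)(35/8) / ((2 - 4)(2 + 5)) = (105/2)/(-14) = -15/4
  a_0 = (1)(2)(-15/4) / ((0 - 4)(0 + 5)) = (-15/2)/(-20) = 3/8
Hence P_4(x) = 35 x^4/8 - 15 x^2/4 + 3/8.

P_4(x); series = 35 x^4/8 - 15 x^2/4 + 3/8


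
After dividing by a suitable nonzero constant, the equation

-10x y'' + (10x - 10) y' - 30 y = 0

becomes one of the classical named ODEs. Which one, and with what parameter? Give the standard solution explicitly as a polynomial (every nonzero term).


All three coefficients share the factor -10; dividing through by -10 gives  x y'' + (1 - x) y' + 3 y = 0.
This matches the Laguerre equation x y'' + (1 - x) y' + n y = 0 with n = 3; the polynomial solution is L_3(x).
With y = sum_k a_k x^k, matching x^k gives (k+1)k a_{k+1} + (k+1) a_{k+1} - k a_k + n a_k = 0, i.e. (k+1)^2 a_{k+1} = (k - n) a_k = (k - 3) a_k. The right side vanishes at k = 3, so the series terminates at degree 3.
Standard normalization L_n(0) = 1 gives a_0 = 1. Work upward with a_{k+1} = (k - 3) a_k / (k+1)^2:
  a_1 = (0 - 3)(1) / 1^2 = -3/1 = -3
  a_2 = (1 - 3)(-3) / 2^2 = 6/4 = 3/2
  a_3 = (2 - 3)(3/2) / 3^2 = (-3/2)/9 = -1/6
Hence L_3(x) = -x^3/6 + 3 x^2/2 - 3 x + 1.

L_3(x); series = -x^3/6 + 3 x^2/2 - 3 x + 1


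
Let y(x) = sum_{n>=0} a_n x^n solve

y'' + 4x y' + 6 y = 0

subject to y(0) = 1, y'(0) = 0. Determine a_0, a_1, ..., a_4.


Ansatz: y(x) = sum_{n>=0} a_n x^n, so y'(x) = sum_{n>=1} n a_n x^(n-1) and y''(x) = sum_{n>=2} n(n-1) a_n x^(n-2).
Substitute into P(x) y'' + Q(x) y' + R(x) y = 0 with P(x) = 1, Q(x) = 4x, R(x) = 6, and match powers of x.
Initial conditions: a_0 = 1, a_1 = 0.
Setting the coefficient of each power of x to zero and solving order by order (substituting the coefficients already found):
  x^0: 2 a_2 + 6 a_0 = 0  ->  2 a_2 = -6 a_0 = -6  ->  a_2 = -3
  x^1: 6 a_3 + 10 a_1 = 0  ->  6 a_3 = -10 a_1 = 0  ->  a_3 = 0
  x^2: 12 a_4 + 14 a_2 = 0  ->  12 a_4 = -14 a_2 = 42  ->  a_4 = 7/2
Truncated series: y(x) = 1 - 3 x^2 + (7/2) x^4 + O(x^5).

a_0 = 1; a_1 = 0; a_2 = -3; a_3 = 0; a_4 = 7/2


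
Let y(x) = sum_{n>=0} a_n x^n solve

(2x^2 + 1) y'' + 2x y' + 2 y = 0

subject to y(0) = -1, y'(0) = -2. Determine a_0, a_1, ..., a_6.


Ansatz: y(x) = sum_{n>=0} a_n x^n, so y'(x) = sum_{n>=1} n a_n x^(n-1) and y''(x) = sum_{n>=2} n(n-1) a_n x^(n-2).
Substitute into P(x) y'' + Q(x) y' + R(x) y = 0 with P(x) = 2x^2 + 1, Q(x) = 2x, R(x) = 2, and match powers of x.
Initial conditions: a_0 = -1, a_1 = -2.
Setting the coefficient of each power of x to zero and solving order by order (substituting the coefficients already found):
  x^0: 2 a_2 + 2 a_0 = 0  ->  2 a_2 = -2 a_0 = 2  ->  a_2 = 1
  x^1: 6 a_3 + 4 a_1 = 0  ->  6 a_3 = -4 a_1 = 8  ->  a_3 = 4/3
  x^2: 12 a_4 + 10 a_2 = 0  ->  12 a_4 = -10 a_2 = -10  ->  a_4 = -5/6
  x^3: 20 a_5 + 20 a_3 = 0  ->  20 a_5 = -20 a_3 = -80/3  ->  a_5 = -4/3
  x^4: 30 a_6 + 34 a_4 = 0  ->  30 a_6 = -34 a_4 = 85/3  ->  a_6 = 17/18
Truncated series: y(x) = -1 - 2 x + x^2 + (4/3) x^3 - (5/6) x^4 - (4/3) x^5 + (17/18) x^6 + O(x^7).

a_0 = -1; a_1 = -2; a_2 = 1; a_3 = 4/3; a_4 = -5/6; a_5 = -4/3; a_6 = 17/18


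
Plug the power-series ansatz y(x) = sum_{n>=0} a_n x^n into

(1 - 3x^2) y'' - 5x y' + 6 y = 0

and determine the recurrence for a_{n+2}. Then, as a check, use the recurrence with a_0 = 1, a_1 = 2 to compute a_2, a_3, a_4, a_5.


Substitute y = sum_n a_n x^n.
(1 - 3 x^2) y'' contributes (n+2)(n+1) a_{n+2} - 3 n(n-1) a_n at x^n.
-5 x y'(x) contributes -5 n a_n at x^n.
6 y(x) contributes 6 a_n at x^n.
Matching x^n: (n+2)(n+1) a_{n+2} + (-3 n(n-1) - 5 n + 6) a_n = 0.
Thus a_{n+2} = (3 n(n-1) + 5 n - 6) / ((n+1)(n+2)) * a_n.

Check with a_0 = 1, a_1 = 2 (apply the recurrence for n = 0, 1, 2, 3): a_0 = 1, a_1 = 2, a_2 = -3, a_3 = -1/3, a_4 = -5/2, a_5 = -9/20.

a_(n+2) = (3 n(n-1) + 5 n - 6) / ((n+1)(n+2)) * a_n; check: a_0 = 1, a_1 = 2, a_2 = -3, a_3 = -1/3, a_4 = -5/2, a_5 = -9/20
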